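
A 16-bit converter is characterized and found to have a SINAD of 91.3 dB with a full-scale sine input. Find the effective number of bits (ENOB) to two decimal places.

ENOB = (SINAD − 1.76) / 6.02 = (91.3 − 1.76)/6.02 = 14.874.

14.87 bits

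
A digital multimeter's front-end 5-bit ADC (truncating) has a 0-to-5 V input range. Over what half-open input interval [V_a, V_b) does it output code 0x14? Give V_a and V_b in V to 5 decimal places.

[3.12500 V, 3.28125 V)

LSB = 5/2^5 = 156.250 mV.
Code 0x14 = 20 decimal.
V_a = V_low + 20·LSB = 3.125 V; V_b = V_low + 21·LSB = 3.28125 V.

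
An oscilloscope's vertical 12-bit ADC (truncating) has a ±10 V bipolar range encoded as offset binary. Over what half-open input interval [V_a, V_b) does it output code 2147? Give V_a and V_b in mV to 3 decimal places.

LSB = 20/2^12 = 4.883 mV.
V_a = V_low + 2147·LSB = 0.483398 V; V_b = V_low + 2148·LSB = 0.488281 V.

[483.398 mV, 488.281 mV)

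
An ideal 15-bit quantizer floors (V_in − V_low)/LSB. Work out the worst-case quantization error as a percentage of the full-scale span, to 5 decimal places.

Truncating → worst-case error = 1 LSB = V_FS/2^15, so 100/32768 = 0.00305176 % of full scale.

0.00305 %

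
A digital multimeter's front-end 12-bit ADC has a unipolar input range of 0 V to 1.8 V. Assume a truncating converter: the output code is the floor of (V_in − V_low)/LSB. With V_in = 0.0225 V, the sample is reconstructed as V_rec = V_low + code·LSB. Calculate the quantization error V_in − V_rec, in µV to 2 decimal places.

87.89 µV

LSB = 1.8/2^12 = 439.45 µV.
Scaled input = 51.2000 LSBs, so code = 51.
Code 51 maps back to 0 + 51×0.000439453 V = 0.022412109 V.
Difference: 8.78906e-05 V → 87.89 µV.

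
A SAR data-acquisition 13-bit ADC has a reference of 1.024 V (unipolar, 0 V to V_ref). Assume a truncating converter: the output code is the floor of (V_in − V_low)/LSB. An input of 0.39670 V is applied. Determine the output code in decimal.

LSB = 1.024 V / 8192 = 125.00 µV.
(V_in − V_low)/LSB = (0.39670 − 0) / 0.000125 = 3173.600.
So the output code is 3173.

code 3173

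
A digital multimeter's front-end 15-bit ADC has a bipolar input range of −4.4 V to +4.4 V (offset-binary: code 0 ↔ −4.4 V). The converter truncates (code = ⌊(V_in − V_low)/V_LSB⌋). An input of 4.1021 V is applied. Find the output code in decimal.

Full-scale span = 8.8 V; LSB = 8.8/2^15 = 268.55 µV.
(V_in − V_low)/LSB = (4.1021 − (−4.4)) / 0.000268555 = 31658.729.
⌊·⌋(31658.729) = 31658.

code 31658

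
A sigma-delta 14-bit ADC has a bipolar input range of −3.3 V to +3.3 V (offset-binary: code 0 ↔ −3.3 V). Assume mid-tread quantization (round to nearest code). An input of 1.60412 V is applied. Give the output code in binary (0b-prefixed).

Full-scale span = 6.6 V; LSB = 6.6/2^14 = 402.83 µV.
(1.60412 − (−3.3)) / 0.000402832 = 12174.106 LSBs.
round(12174.106) = 12174.
In binary (0b-prefixed): 0b10111110001110.

code 0b10111110001110 (decimal 12174)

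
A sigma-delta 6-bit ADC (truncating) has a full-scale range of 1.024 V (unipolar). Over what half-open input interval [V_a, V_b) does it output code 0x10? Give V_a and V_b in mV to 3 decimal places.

LSB = 1.024/2^6 = 16.000 mV.
Code 0x10 = 16 decimal.
V_a = V_low + 16·LSB = 0.256 V; V_b = V_low + 17·LSB = 0.272 V.

[256.000 mV, 272.000 mV)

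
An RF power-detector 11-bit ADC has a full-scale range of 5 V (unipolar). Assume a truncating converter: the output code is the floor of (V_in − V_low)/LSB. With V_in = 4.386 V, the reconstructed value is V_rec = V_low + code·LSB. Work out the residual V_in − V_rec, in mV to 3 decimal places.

1.234 mV

One LSB is 5 V / 2048 = 2.441 mV.
(V_in − V_low)/LSB = (4.386 − 0)/0.00244141 = 1796.5056 → code 1796 (floor).
Code 1796 maps back to 0 + 1796×0.00244141 V = 4.3847656 V.
Difference: 0.00123438 V → 1.234 mV.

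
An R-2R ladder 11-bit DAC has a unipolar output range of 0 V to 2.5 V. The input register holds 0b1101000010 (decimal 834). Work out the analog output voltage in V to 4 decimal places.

LSB = 2.5 V / 2^11 = 1.221 mV.
Code 0b1101000010 = 834 decimal.
V_out = 0 + 834 × 0.0012207 V = 1.01807 V.

1.0181 V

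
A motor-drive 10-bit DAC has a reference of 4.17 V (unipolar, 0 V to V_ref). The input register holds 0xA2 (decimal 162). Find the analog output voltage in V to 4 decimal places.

0.6597 V

LSB = 4.17 V / 2^10 = 4.072 mV.
Code 0xA2 = 162 decimal.
V_out = 0 + 162 × 0.00407227 V = 0.659707 V.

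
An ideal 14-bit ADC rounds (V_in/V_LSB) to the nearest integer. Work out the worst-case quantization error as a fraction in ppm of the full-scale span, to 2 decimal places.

Rounding → worst-case error = ½ LSB = V_FS/2^15, so 1e+06/32768 = 30.5176 ppm of full scale.

30.52 ppm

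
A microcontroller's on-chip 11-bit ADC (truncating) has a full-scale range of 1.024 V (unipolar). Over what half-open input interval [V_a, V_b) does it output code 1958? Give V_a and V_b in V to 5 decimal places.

[0.97900 V, 0.97950 V)

LSB = 1.024/2^11 = 0.500 mV.
V_a = V_low + 1958·LSB = 0.979 V; V_b = V_low + 1959·LSB = 0.9795 V.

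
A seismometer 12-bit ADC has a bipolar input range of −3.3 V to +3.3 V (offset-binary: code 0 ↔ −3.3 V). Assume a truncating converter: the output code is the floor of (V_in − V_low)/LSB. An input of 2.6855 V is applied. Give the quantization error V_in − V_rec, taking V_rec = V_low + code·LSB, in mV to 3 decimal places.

One LSB is 6.6 V / 4096 = 1.611 mV.
(2.6855 − (−3.3))/0.00161133 = 3714.6376; ⌊·⌋ gives code 3714.
Code 3714 maps back to (−3.3) + 3714×0.00161133 V = 2.6844727 V.
Error = 2.6855 − 2.6844727 = 0.00102734 V = 1.027 mV.

1.027 mV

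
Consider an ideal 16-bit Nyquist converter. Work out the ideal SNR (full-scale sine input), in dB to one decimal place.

SNR ≈ 6.02·N + 1.76 dB = 6.02·16 + 1.76 = 98.08 dB.

98.1 dB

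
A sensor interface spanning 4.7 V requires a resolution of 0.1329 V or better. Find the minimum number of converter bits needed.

6 bits

Number of steps required ≥ 4.7 V / 0.1329 V = 35.36.
Need 2^N ≥ 35.36; 2^5 = 32, 2^6 = 64.
Minimum N = 6.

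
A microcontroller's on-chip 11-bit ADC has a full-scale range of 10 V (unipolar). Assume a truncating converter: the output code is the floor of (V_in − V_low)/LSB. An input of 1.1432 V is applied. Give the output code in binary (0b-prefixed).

Full-scale span = 10 V; LSB = 10/2^11 = 4.883 mV.
(V_in − V_low)/LSB = (1.1432 − 0) / 0.00488281 = 234.127.
Floor → code 234.
In binary (0b-prefixed): 0b11101010.

code 0b11101010 (decimal 234)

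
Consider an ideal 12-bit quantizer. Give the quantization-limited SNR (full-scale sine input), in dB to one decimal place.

SNR ≈ 6.02·N + 1.76 dB = 6.02·12 + 1.76 = 74.00 dB.

74.0 dB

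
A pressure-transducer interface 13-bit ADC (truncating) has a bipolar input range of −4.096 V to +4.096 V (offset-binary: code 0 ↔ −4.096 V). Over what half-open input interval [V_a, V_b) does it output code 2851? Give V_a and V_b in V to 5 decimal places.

LSB = 8.192/2^13 = 1.000 mV.
V_a = V_low + 2851·LSB = -1.245 V; V_b = V_low + 2852·LSB = -1.244 V.

[-1.24500 V, -1.24400 V)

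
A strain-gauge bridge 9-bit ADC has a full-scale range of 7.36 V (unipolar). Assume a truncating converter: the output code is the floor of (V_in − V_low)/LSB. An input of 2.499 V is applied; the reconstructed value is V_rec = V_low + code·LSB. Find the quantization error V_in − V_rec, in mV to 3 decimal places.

LSB = 7.36/2^9 = 14.375 mV.
(V_in − V_low)/LSB = (2.499 − 0)/0.014375 = 173.8435 → code 173 (floor).
Code 173 maps back to 0 + 173×0.014375 V = 2.486875 V.
Difference: 0.012125 V → 12.125 mV.

12.125 mV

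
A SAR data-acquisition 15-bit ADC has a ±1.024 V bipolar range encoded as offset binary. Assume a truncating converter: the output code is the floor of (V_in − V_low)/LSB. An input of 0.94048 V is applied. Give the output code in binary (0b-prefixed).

LSB = 2.048 V / 32768 = 62.50 µV.
(0.94048 − (−1.024)) / 6.25e-05 = 31431.680 LSBs.
So the output code is 31431.
In binary (0b-prefixed): 0b111101011000111.

code 0b111101011000111 (decimal 31431)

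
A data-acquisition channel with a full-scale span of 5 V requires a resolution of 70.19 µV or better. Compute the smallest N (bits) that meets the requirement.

Number of steps required ≥ 5 V / 70.19 µV = 71235.22.
Need 2^N ≥ 71235.22; 2^16 = 65536, 2^17 = 131072.
Minimum N = 17.

17 bits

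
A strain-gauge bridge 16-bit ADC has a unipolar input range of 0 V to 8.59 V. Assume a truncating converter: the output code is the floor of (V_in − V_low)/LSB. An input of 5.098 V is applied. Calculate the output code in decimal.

With 65536 levels over 8.59 V, one step is 131.07 µV.
Input sits at 38894.357 steps above V_low.
Floor → code 38894.

code 38894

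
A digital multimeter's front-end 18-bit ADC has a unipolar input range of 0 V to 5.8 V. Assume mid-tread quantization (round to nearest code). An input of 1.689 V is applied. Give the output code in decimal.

Full-scale span = 5.8 V; LSB = 5.8/2^18 = 22.13 µV.
(1.689 − 0) / 2.21252e-05 = 76338.141 LSBs.
So the output code is 76338.

code 76338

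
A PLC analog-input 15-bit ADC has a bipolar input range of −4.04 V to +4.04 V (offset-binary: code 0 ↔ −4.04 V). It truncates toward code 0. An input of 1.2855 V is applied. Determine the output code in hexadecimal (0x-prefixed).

code 0x545D (decimal 21597)

With 32768 levels over 8.08 V, one step is 246.58 µV.
(1.2855 − (−4.04)) / 0.000246582 = 21597.275 LSBs.
⌊·⌋(21597.275) = 21597.
In hexadecimal (0x-prefixed): 0x545D.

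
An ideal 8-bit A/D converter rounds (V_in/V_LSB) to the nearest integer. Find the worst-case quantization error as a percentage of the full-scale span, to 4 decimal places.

0.1953 %

Rounding → worst-case error = ½ LSB = V_FS/2^9, so 100/512 = 0.195312 % of full scale.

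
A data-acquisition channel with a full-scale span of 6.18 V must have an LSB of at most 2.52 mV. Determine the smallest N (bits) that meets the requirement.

Number of steps required ≥ 6.18 V / 2.52 mV = 2452.38.
Need 2^N ≥ 2452.38; 2^11 = 2048, 2^12 = 4096.
Minimum N = 12.

12 bits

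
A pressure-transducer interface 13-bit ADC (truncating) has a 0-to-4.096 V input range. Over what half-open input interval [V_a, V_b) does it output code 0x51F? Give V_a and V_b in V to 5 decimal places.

[0.65550 V, 0.65600 V)

LSB = 4.096/2^13 = 0.500 mV.
Code 0x51F = 1311 decimal.
V_a = V_low + 1311·LSB = 0.6555 V; V_b = V_low + 1312·LSB = 0.656 V.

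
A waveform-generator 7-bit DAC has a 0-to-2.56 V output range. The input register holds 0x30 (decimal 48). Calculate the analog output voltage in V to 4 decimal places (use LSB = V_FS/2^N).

LSB = 2.56 V / 2^7 = 20.000 mV.
Code 0x30 = 48 decimal.
V_out = 0 + 48 × 0.02 V = 0.96 V.

0.9600 V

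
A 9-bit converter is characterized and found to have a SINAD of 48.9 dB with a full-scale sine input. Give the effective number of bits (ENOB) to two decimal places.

ENOB = (SINAD − 1.76) / 6.02 = (48.9 − 1.76)/6.02 = 7.831.

7.83 bits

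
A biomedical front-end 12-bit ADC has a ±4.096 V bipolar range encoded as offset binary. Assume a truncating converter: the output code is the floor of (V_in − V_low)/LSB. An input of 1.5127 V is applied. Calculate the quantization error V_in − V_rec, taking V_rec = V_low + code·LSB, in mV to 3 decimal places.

LSB = 8.192/2^12 = 2.000 mV.
(V_in − V_low)/LSB = (1.5127 − (−4.096))/0.002 = 2804.3500 → code 2804 (floor).
Code 2804 maps back to (−4.096) + 2804×0.002 V = 1.512 V.
V_in − V_rec = 0.0007 V = 0.700 mV.

0.700 mV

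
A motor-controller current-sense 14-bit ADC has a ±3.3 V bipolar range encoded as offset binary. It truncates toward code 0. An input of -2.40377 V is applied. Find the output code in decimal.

With 16384 levels over 6.6 V, one step is 402.83 µV.
Input sits at 2224.823 steps above V_low.
⌊·⌋(2224.823) = 2224.

code 2224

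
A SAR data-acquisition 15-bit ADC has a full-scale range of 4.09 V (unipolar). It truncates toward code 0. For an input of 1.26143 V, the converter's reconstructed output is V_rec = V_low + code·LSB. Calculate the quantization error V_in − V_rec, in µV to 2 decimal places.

LSB = 4.09/2^15 = 124.82 µV.
Scaled input = 10106.2441 LSBs, so code = 10106.
V_rec = 0 + 10106·0.000124817 = 1.2613995 V.
Difference: 3.04639e-05 V → 30.46 µV.

30.46 µV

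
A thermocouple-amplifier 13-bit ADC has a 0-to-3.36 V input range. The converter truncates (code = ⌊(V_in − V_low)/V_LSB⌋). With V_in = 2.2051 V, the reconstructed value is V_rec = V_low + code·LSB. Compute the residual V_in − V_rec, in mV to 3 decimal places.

0.100 mV

One LSB is 3.36 V / 8192 = 410.16 µV.
(V_in − V_low)/LSB = (2.2051 − 0)/0.000410156 = 5376.2438 → code 5376 (floor).
V_rec = 0 + 5376·0.000410156 = 2.205 V.
Difference: 0.0001 V → 0.100 mV.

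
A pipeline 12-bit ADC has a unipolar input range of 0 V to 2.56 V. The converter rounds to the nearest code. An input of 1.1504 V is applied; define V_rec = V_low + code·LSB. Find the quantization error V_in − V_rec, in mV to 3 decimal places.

-0.225 mV

One LSB is 2.56 V / 4096 = 0.625 mV.
Scaled input = 1840.6400 LSBs, so code = 1841.
V_rec = 0 + 1841·0.000625 = 1.150625 V.
Error = 1.1504 − 1.150625 = -0.000225 V = -0.225 mV.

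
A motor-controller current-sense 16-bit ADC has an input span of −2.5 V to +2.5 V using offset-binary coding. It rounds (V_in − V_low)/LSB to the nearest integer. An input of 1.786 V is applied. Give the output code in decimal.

code 56177

With 65536 levels over 5 V, one step is 76.29 µV.
Input sits at 56177.459 steps above V_low.
round(56177.459) = 56177.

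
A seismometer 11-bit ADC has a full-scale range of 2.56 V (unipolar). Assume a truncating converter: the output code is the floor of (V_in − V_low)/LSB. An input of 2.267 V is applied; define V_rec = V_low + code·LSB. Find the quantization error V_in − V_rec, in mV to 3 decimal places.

0.750 mV

Step size: 2.56 V ÷ 2^11 = 1.250 mV.
(V_in − V_low)/LSB = (2.267 − 0)/0.00125 = 1813.6000 → code 1813 (floor).
Code 1813 maps back to 0 + 1813×0.00125 V = 2.26625 V.
Error = 2.267 − 2.26625 = 0.00075 V = 0.750 mV.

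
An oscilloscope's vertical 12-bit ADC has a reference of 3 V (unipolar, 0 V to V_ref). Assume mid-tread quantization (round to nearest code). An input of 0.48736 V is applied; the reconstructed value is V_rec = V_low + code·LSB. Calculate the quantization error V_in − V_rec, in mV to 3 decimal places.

0.299 mV

Step size: 3 V ÷ 2^12 = 0.732 mV.
(0.48736 − 0)/0.000732422 = 665.4089; round gives code 665.
Reconstructed: 0.48706055 V.
V_in − V_rec = 0.000299453 V = 0.299 mV.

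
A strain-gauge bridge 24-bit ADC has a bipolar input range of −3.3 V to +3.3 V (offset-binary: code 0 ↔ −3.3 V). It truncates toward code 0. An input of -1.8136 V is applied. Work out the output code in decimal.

Full-scale span = 6.6 V; LSB = 6.6/2^24 = 0.39 µV.
(-1.8136 − (−3.3)) / 3.93391e-07 = 3778432.403 LSBs.
Floor → code 3778432.

code 3778432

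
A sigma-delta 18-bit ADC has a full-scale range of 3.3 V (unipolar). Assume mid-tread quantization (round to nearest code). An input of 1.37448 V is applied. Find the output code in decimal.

LSB = 3.3 V / 262144 = 12.59 µV.
(1.37448 − 0) / 1.25885e-05 = 109185.359 LSBs.
round(109185.359) = 109185.

code 109185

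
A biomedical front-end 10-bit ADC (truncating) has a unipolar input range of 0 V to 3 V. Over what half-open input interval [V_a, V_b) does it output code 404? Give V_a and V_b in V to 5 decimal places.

[1.18359 V, 1.18652 V)

LSB = 3/2^10 = 2.930 mV.
V_a = V_low + 404·LSB = 1.18359 V; V_b = V_low + 405·LSB = 1.18652 V.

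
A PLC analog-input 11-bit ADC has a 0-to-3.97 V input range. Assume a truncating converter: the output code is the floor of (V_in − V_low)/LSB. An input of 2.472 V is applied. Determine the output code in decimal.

With 2048 levels over 3.97 V, one step is 1.938 mV.
Input sits at 1275.228 steps above V_low.
⌊·⌋(1275.228) = 1275.

code 1275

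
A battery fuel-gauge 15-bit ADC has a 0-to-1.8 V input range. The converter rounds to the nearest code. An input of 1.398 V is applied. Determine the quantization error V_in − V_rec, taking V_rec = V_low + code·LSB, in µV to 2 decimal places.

LSB = 1.8/2^15 = 54.93 µV.
(V_in − V_low)/LSB = (1.398 − 0)/5.49316e-05 = 25449.8133 → code 25450 (round).
V_rec = 0 + 25450·5.49316e-05 = 1.3980103 V.
Error = 1.398 − 1.3980103 = -1.02539e-05 V = -10.25 µV.

-10.25 µV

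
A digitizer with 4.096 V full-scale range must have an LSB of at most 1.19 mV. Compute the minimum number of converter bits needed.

Number of steps required ≥ 4.096 V / 1.19 mV = 3442.02.
Need 2^N ≥ 3442.02; 2^11 = 2048, 2^12 = 4096.
Minimum N = 12.

12 bits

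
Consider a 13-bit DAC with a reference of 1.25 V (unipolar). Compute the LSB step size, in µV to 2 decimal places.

Full-scale span = 1.25 V.
LSB = 1.25 / 2^13 = 1.25 / 8192 = 0.000152588 V = 152.59 µV.

152.59 µV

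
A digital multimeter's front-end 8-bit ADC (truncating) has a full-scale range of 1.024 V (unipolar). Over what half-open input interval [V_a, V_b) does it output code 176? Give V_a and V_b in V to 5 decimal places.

[0.70400 V, 0.70800 V)

LSB = 1.024/2^8 = 4.000 mV.
V_a = V_low + 176·LSB = 0.704 V; V_b = V_low + 177·LSB = 0.708 V.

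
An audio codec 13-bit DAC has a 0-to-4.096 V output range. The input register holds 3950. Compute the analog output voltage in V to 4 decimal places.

LSB = 4.096 V / 2^13 = 0.500 mV.
V_out = 0 + 3950 × 0.0005 V = 1.975 V.

1.9750 V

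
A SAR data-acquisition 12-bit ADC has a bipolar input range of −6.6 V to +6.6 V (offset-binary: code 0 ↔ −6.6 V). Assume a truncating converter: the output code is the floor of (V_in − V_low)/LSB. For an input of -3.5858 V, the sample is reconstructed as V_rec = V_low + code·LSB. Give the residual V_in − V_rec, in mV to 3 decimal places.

1.016 mV

Step size: 13.2 V ÷ 2^12 = 3.223 mV.
(-3.5858 − (−6.6))/0.00322266 = 935.3154; ⌊·⌋ gives code 935.
Code 935 maps back to (−6.6) + 935×0.00322266 V = -3.5868164 V.
V_in − V_rec = 0.00101641 V = 1.016 mV.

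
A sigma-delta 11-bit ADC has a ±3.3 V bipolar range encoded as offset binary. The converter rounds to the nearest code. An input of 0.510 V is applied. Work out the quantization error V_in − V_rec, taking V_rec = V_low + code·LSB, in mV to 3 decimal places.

0.820 mV

One LSB is 6.6 V / 2048 = 3.223 mV.
Scaled input = 1182.2545 LSBs, so code = 1182.
V_rec = (−3.3) + 1182·0.00322266 = 0.50917969 V.
V_in − V_rec = 0.000820312 V = 0.820 mV.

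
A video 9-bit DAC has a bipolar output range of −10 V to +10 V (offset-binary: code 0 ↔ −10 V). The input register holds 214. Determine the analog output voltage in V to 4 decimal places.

-1.6406 V

LSB = 20 V / 2^9 = 39.062 mV.
V_out = (−10) + 214 × 0.0390625 V = -1.64062 V.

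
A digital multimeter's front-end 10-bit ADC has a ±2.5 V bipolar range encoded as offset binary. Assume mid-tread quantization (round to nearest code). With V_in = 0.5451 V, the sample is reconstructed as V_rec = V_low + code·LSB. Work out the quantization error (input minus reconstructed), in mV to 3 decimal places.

-1.775 mV

Step size: 5 V ÷ 2^10 = 4.883 mV.
Scaled input = 623.6365 LSBs, so code = 624.
V_rec = (−2.5) + 624·0.00488281 = 0.546875 V.
Error = 0.5451 − 0.546875 = -0.001775 V = -1.775 mV.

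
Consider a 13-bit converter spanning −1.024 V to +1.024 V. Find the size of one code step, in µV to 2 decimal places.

Full-scale span = 2.048 V.
LSB = 2.048 / 2^13 = 2.048 / 8192 = 0.00025 V = 250.00 µV.

250.00 µV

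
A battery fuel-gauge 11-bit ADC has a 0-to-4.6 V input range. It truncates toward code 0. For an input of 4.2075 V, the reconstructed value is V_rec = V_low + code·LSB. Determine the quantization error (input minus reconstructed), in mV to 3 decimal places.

One LSB is 4.6 V / 2048 = 2.246 mV.
Scaled input = 1873.2522 LSBs, so code = 1873.
Reconstructed: 4.2069336 V.
Difference: 0.000566406 V → 0.566 mV.

0.566 mV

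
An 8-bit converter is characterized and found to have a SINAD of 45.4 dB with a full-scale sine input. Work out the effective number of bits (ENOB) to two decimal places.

7.25 bits

ENOB = (SINAD − 1.76) / 6.02 = (45.4 − 1.76)/6.02 = 7.249.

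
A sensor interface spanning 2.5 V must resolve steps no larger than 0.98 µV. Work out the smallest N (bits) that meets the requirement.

Number of steps required ≥ 2.5 V / 0.98 µV = 2551020.41.
Need 2^N ≥ 2551020.41; 2^21 = 2097152, 2^22 = 4194304.
Minimum N = 22.

22 bits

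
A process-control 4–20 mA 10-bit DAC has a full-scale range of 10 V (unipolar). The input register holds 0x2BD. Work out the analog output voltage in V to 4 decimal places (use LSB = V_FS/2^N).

6.8457 V

LSB = 10 V / 2^10 = 9.766 mV.
Code 0x2BD = 701 decimal.
V_out = 0 + 701 × 0.00976562 V = 6.8457 V.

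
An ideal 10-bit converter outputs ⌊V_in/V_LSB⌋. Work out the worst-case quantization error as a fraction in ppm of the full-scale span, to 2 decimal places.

976.56 ppm

Truncating → worst-case error = 1 LSB = V_FS/2^10, so 1e+06/1024 = 976.562 ppm of full scale.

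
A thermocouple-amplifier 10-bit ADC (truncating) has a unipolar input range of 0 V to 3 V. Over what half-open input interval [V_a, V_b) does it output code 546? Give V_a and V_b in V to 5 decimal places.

[1.59961 V, 1.60254 V)

LSB = 3/2^10 = 2.930 mV.
V_a = V_low + 546·LSB = 1.59961 V; V_b = V_low + 547·LSB = 1.60254 V.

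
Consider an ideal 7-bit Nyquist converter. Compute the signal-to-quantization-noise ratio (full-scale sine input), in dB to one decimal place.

43.9 dB

SNR ≈ 6.02·N + 1.76 dB = 6.02·7 + 1.76 = 43.90 dB.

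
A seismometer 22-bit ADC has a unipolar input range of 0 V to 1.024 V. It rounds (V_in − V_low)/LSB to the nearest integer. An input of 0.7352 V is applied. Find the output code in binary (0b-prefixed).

Full-scale span = 1.024 V; LSB = 1.024/2^22 = 0.24 µV.
(V_in − V_low)/LSB = (0.7352 − 0) / 2.44141e-07 = 3011379.200.
So the output code is 3011379.
In binary (0b-prefixed): 0b1011011111001100110011.

code 0b1011011111001100110011 (decimal 3011379)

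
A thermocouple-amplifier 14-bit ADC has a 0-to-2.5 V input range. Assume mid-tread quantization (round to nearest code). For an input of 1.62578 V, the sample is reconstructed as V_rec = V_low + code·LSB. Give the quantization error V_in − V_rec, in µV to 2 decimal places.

-43.97 µV

LSB = 2.5/2^14 = 152.59 µV.
(1.62578 − 0)/0.000152588 = 10654.7118; round gives code 10655.
Code 10655 maps back to 0 + 10655×0.000152588 V = 1.625824 V.
Error = 1.62578 − 1.625824 = -4.39746e-05 V = -43.97 µV.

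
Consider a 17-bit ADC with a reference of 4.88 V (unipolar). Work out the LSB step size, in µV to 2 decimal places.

37.23 µV

Full-scale span = 4.88 V.
LSB = 4.88 / 2^17 = 4.88 / 131072 = 3.72314e-05 V = 37.23 µV.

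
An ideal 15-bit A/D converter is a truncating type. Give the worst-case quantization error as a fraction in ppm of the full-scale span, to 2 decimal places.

30.52 ppm

Truncating → worst-case error = 1 LSB = V_FS/2^15, so 1e+06/32768 = 30.5176 ppm of full scale.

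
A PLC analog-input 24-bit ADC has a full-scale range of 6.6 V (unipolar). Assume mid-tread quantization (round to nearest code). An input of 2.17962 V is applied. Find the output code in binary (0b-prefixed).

With 16777216 levels over 6.6 V, one step is 0.39 µV.
(V_in − V_low)/LSB = (2.17962 − 0) / 3.93391e-07 = 5540599.324.
So the output code is 5540599.
In binary (0b-prefixed): 0b10101001000101011110111.

code 0b10101001000101011110111 (decimal 5540599)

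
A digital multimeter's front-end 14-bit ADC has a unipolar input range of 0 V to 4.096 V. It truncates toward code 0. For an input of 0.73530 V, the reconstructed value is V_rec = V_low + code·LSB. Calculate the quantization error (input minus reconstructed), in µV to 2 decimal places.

One LSB is 4.096 V / 16384 = 250.00 µV.
(0.73530 − 0)/0.00025 = 2941.2000; ⌊·⌋ gives code 2941.
Code 2941 maps back to 0 + 2941×0.00025 V = 0.73525 V.
Difference: 5e-05 V → 50.00 µV.

50.00 µV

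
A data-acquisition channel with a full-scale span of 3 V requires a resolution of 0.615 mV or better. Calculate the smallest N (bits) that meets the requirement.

Number of steps required ≥ 3 V / 0.615 mV = 4878.05.
Need 2^N ≥ 4878.05; 2^12 = 4096, 2^13 = 8192.
Minimum N = 13.

13 bits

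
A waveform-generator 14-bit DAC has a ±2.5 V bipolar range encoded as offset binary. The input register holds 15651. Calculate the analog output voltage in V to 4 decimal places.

2.2763 V

LSB = 5 V / 2^14 = 305.18 µV.
V_out = (−2.5) + 15651 × 0.000305176 V = 2.27631 V.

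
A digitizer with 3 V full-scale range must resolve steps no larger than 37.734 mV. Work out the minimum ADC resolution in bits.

7 bits

Number of steps required ≥ 3 V / 37.734 mV = 79.50.
Need 2^N ≥ 79.50; 2^6 = 64, 2^7 = 128.
Minimum N = 7.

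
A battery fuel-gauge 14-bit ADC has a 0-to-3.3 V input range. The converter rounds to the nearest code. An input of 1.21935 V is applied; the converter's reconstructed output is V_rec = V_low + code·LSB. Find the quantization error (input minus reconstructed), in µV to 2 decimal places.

Step size: 3.3 V ÷ 2^14 = 201.42 µV.
(V_in − V_low)/LSB = (1.21935 − 0)/0.000201416 = 6053.8880 → code 6054 (round).
Reconstructed: 1.2193726 V.
Difference: -2.25586e-05 V → -22.56 µV.

-22.56 µV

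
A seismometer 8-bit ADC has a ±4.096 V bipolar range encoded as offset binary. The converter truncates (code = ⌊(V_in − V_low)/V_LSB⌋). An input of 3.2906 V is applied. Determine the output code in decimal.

With 256 levels over 8.192 V, one step is 32.000 mV.
Input sits at 230.831 steps above V_low.
So the output code is 230.

code 230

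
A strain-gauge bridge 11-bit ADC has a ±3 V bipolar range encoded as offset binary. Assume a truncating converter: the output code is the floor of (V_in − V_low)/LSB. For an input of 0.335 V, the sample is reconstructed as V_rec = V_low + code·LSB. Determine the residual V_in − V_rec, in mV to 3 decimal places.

1.016 mV

One LSB is 6 V / 2048 = 2.930 mV.
(V_in − V_low)/LSB = (0.335 − (−3))/0.00292969 = 1138.3467 → code 1138 (floor).
Reconstructed: 0.33398438 V.
Difference: 0.00101563 V → 1.016 mV.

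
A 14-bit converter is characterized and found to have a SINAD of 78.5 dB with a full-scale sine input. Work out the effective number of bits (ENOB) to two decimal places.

ENOB = (SINAD − 1.76) / 6.02 = (78.5 − 1.76)/6.02 = 12.748.

12.75 bits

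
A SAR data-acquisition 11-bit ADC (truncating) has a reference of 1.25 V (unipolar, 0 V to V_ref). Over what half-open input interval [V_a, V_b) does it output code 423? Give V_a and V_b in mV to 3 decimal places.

[258.179 mV, 258.789 mV)

LSB = 1.25/2^11 = 0.610 mV.
V_a = V_low + 423·LSB = 0.258179 V; V_b = V_low + 424·LSB = 0.258789 V.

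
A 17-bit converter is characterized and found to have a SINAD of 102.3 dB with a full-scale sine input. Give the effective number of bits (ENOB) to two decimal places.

16.70 bits

ENOB = (SINAD − 1.76) / 6.02 = (102.3 − 1.76)/6.02 = 16.701.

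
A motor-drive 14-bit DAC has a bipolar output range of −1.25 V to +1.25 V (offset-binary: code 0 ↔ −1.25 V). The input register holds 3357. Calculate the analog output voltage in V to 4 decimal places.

-0.7378 V

LSB = 2.5 V / 2^14 = 152.59 µV.
V_out = (−1.25) + 3357 × 0.000152588 V = -0.737762 V.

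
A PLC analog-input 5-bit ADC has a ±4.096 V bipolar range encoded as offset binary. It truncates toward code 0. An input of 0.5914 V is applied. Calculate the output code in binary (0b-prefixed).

With 32 levels over 8.192 V, one step is 256.000 mV.
Input sits at 18.310 steps above V_low.
⌊·⌋(18.310) = 18.
In binary (0b-prefixed): 0b10010.

code 0b10010 (decimal 18)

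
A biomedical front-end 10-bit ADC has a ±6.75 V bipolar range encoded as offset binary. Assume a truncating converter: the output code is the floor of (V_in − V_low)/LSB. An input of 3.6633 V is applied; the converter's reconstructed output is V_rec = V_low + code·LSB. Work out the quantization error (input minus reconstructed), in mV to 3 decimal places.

11.445 mV

Step size: 13.5 V ÷ 2^10 = 13.184 mV.
Scaled input = 789.8681 LSBs, so code = 789.
Code 789 maps back to (−6.75) + 789×0.0131836 V = 3.6518555 V.
Error = 3.6633 − 3.6518555 = 0.0114445 V = 11.445 mV.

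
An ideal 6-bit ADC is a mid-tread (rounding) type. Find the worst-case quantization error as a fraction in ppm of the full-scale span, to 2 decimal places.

Rounding → worst-case error = ½ LSB = V_FS/2^7, so 1e+06/128 = 7812.5 ppm of full scale.

7812.50 ppm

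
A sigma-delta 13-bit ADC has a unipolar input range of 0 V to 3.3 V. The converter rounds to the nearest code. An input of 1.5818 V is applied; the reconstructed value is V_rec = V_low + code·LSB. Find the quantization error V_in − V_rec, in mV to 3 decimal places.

-0.121 mV

Step size: 3.3 V ÷ 2^13 = 402.83 µV.
(1.5818 − 0)/0.000402832 = 3926.6987; round gives code 3927.
V_rec = 0 + 3927·0.000402832 = 1.5819214 V.
Error = 1.5818 − 1.5819214 = -0.000121387 V = -0.121 mV.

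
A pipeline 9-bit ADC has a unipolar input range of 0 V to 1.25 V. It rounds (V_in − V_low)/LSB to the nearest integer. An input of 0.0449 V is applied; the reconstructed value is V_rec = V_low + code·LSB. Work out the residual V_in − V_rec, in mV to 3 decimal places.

0.955 mV

Step size: 1.25 V ÷ 2^9 = 2.441 mV.
(V_in − V_low)/LSB = (0.0449 − 0)/0.00244141 = 18.3910 → code 18 (round).
Code 18 maps back to 0 + 18×0.00244141 V = 0.043945312 V.
V_in − V_rec = 0.000954688 V = 0.955 mV.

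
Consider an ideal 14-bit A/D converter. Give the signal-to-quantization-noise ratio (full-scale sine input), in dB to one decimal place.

SNR ≈ 6.02·N + 1.76 dB = 6.02·14 + 1.76 = 86.04 dB.

86.0 dB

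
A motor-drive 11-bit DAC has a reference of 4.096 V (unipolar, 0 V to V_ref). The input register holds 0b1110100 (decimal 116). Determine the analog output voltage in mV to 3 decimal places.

LSB = 4.096 V / 2^11 = 2.000 mV.
Code 0b1110100 = 116 decimal.
V_out = 0 + 116 × 0.002 V = 0.232 V.
= 232.000 mV.

232.000 mV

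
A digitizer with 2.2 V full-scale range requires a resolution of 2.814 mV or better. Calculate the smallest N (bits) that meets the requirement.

Number of steps required ≥ 2.2 V / 2.814 mV = 781.81.
Need 2^N ≥ 781.81; 2^9 = 512, 2^10 = 1024.
Minimum N = 10.

10 bits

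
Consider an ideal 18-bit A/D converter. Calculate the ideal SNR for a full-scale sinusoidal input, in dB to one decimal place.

110.1 dB

SNR ≈ 6.02·N + 1.76 dB = 6.02·18 + 1.76 = 110.12 dB.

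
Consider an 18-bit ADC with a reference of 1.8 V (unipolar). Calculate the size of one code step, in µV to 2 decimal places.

Full-scale span = 1.8 V.
LSB = 1.8 / 2^18 = 1.8 / 262144 = 6.86646e-06 V = 6.87 µV.

6.87 µV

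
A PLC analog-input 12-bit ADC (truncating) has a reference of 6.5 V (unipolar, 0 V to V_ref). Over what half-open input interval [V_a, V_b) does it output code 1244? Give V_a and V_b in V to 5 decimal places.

[1.97412 V, 1.97571 V)

LSB = 6.5/2^12 = 1.587 mV.
V_a = V_low + 1244·LSB = 1.97412 V; V_b = V_low + 1245·LSB = 1.97571 V.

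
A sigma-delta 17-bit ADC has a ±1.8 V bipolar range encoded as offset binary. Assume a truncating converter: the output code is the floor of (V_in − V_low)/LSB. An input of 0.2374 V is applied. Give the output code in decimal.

code 74179

Full-scale span = 3.6 V; LSB = 3.6/2^17 = 27.47 µV.
(V_in − V_low)/LSB = (0.2374 − (−1.8)) / 2.74658e-05 = 74179.470.
⌊·⌋(74179.470) = 74179.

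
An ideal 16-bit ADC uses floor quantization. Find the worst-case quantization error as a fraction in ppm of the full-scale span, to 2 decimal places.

15.26 ppm

Truncating → worst-case error = 1 LSB = V_FS/2^16, so 1e+06/65536 = 15.2588 ppm of full scale.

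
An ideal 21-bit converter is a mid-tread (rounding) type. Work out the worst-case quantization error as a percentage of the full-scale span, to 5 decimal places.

Rounding → worst-case error = ½ LSB = V_FS/2^22, so 100/4194304 = 2.38419e-05 % of full scale.

0.00002 %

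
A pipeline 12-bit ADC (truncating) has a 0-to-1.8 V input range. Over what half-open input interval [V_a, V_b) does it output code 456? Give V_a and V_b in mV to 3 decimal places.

LSB = 1.8/2^12 = 439.45 µV.
V_a = V_low + 456·LSB = 0.200391 V; V_b = V_low + 457·LSB = 0.20083 V.

[200.391 mV, 200.830 mV)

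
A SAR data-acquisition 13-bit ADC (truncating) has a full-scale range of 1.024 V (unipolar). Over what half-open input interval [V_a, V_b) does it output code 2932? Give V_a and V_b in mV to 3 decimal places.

[366.500 mV, 366.625 mV)

LSB = 1.024/2^13 = 125.00 µV.
V_a = V_low + 2932·LSB = 0.3665 V; V_b = V_low + 2933·LSB = 0.366625 V.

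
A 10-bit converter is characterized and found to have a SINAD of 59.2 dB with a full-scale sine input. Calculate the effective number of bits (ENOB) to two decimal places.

9.54 bits

ENOB = (SINAD − 1.76) / 6.02 = (59.2 − 1.76)/6.02 = 9.542.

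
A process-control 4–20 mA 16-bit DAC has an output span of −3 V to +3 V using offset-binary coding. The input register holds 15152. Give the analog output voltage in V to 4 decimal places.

-1.6128 V

LSB = 6 V / 2^16 = 91.55 µV.
V_out = (−3) + 15152 × 9.15527e-05 V = -1.61279 V.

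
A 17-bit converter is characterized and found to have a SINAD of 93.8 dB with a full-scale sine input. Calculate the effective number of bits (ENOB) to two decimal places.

15.29 bits

ENOB = (SINAD − 1.76) / 6.02 = (93.8 − 1.76)/6.02 = 15.289.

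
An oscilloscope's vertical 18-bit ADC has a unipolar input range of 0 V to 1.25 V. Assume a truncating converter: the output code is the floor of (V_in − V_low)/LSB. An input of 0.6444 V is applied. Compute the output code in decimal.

Full-scale span = 1.25 V; LSB = 1.25/2^18 = 4.77 µV.
(V_in − V_low)/LSB = (0.6444 − 0) / 4.76837e-06 = 135140.475.
⌊·⌋(135140.475) = 135140.

code 135140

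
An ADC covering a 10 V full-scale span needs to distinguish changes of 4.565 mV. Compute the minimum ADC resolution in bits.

12 bits

Number of steps required ≥ 10 V / 4.565 mV = 2190.58.
Need 2^N ≥ 2190.58; 2^11 = 2048, 2^12 = 4096.
Minimum N = 12.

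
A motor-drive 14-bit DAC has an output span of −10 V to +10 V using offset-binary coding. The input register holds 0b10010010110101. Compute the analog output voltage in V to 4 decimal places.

1.4709 V

LSB = 20 V / 2^14 = 1.221 mV.
Code 0b10010010110101 = 9397 decimal.
V_out = (−10) + 9397 × 0.0012207 V = 1.47095 V.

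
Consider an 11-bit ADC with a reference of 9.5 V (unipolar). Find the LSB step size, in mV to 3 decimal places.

4.639 mV

Full-scale span = 9.5 V.
LSB = 9.5 / 2^11 = 9.5 / 2048 = 0.00463867 V = 4.639 mV.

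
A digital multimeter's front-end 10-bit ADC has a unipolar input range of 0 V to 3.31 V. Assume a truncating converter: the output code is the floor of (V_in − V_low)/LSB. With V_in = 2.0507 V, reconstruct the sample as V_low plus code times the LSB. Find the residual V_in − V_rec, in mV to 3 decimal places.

1.345 mV

One LSB is 3.31 V / 1024 = 3.232 mV.
Scaled input = 634.4160 LSBs, so code = 634.
Code 634 maps back to 0 + 634×0.00323242 V = 2.0493555 V.
V_in − V_rec = 0.00134453 V = 1.345 mV.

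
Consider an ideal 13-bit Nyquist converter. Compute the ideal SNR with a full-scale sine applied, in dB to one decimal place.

80.0 dB

SNR ≈ 6.02·N + 1.76 dB = 6.02·13 + 1.76 = 80.02 dB.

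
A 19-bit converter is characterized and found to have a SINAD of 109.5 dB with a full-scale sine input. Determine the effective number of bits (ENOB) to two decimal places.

ENOB = (SINAD − 1.76) / 6.02 = (109.5 − 1.76)/6.02 = 17.897.

17.90 bits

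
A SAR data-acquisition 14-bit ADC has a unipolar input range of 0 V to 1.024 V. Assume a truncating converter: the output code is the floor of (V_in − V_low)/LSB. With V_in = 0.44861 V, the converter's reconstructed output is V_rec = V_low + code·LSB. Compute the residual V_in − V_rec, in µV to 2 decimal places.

Step size: 1.024 V ÷ 2^14 = 62.50 µV.
Scaled input = 7177.7600 LSBs, so code = 7177.
Code 7177 maps back to 0 + 7177×6.25e-05 V = 0.4485625 V.
Error = 0.44861 − 0.4485625 = 4.75e-05 V = 47.50 µV.

47.50 µV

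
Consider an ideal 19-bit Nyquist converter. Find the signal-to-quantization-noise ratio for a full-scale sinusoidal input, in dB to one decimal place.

116.1 dB

SNR ≈ 6.02·N + 1.76 dB = 6.02·19 + 1.76 = 116.14 dB.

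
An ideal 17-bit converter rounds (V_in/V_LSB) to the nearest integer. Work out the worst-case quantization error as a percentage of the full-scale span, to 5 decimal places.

Rounding → worst-case error = ½ LSB = V_FS/2^18, so 100/262144 = 0.00038147 % of full scale.

0.00038 %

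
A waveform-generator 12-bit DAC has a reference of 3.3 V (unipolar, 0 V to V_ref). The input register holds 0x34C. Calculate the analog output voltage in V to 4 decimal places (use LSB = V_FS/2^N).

0.6800 V

LSB = 3.3 V / 2^12 = 0.806 mV.
Code 0x34C = 844 decimal.
V_out = 0 + 844 × 0.000805664 V = 0.67998 V.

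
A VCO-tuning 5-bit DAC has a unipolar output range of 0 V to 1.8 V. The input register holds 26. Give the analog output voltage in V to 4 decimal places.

LSB = 1.8 V / 2^5 = 56.250 mV.
V_out = 0 + 26 × 0.05625 V = 1.4625 V.

1.4625 V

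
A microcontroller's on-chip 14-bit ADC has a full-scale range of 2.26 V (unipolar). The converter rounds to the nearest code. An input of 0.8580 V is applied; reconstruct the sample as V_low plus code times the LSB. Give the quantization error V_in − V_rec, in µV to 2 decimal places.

One LSB is 2.26 V / 16384 = 137.94 µV.
(V_in − V_low)/LSB = (0.8580 − 0)/0.000137939 = 6220.1204 → code 6220 (round).
V_rec = 0 + 6220·0.000137939 = 0.8579834 V.
Error = 0.8580 − 0.8579834 = 1.66016e-05 V = 16.60 µV.

16.60 µV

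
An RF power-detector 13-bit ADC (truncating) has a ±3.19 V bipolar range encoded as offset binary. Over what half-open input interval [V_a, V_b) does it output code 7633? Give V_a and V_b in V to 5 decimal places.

LSB = 6.38/2^13 = 0.779 mV.
V_a = V_low + 7633·LSB = 2.75465 V; V_b = V_low + 7634·LSB = 2.75542 V.

[2.75465 V, 2.75542 V)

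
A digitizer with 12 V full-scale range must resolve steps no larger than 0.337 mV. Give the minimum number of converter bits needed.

16 bits

Number of steps required ≥ 12 V / 0.337 mV = 35608.31.
Need 2^N ≥ 35608.31; 2^15 = 32768, 2^16 = 65536.
Minimum N = 16.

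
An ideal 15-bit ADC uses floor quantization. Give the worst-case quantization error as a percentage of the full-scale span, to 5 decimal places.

0.00305 %

Truncating → worst-case error = 1 LSB = V_FS/2^15, so 100/32768 = 0.00305176 % of full scale.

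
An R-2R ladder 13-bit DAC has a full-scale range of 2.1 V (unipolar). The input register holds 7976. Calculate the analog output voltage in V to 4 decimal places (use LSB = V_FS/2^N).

LSB = 2.1 V / 2^13 = 256.35 µV.
V_out = 0 + 7976 × 0.000256348 V = 2.04463 V.

2.0446 V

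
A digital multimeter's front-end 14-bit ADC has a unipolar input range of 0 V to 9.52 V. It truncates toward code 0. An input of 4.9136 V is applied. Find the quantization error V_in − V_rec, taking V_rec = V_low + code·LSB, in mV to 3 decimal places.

Step size: 9.52 V ÷ 2^14 = 0.581 mV.
Scaled input = 8456.3469 LSBs, so code = 8456.
V_rec = 0 + 8456·0.000581055 = 4.9133984 V.
Error = 4.9136 − 4.9133984 = 0.000201563 V = 0.202 mV.

0.202 mV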